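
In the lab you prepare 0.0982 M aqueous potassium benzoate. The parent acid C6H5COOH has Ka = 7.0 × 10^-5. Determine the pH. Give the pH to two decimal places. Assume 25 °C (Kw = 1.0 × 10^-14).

pH = 8.57

C6H5COO- is the conjugate base of the weak acid C6H5COOH.
Kb = Kw/Ka = 1.0×10^-14 / 7.0 × 10^-5 = 1.43 × 10^-10
Let x = [OH-] at equilibrium. Kb = x²/(0.0982 − x).
Assume x ≪ 0.0982: x ≈ √(1.43 × 10^-10 × 0.0982) = 3.75 × 10^-6 M
Check: 0.0038% ionized — well under 5%, approximation valid.
pOH = 5.43, so pH = 14.00 − pOH = 8.57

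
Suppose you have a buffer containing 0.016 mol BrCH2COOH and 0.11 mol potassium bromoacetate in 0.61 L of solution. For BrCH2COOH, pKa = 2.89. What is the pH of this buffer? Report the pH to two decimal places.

pH = 3.73

pH = pKa + log([A⁻]/[HA]) = 2.89 + log(0.11/0.016)
pH = 2.89 + (+0.837) = 3.73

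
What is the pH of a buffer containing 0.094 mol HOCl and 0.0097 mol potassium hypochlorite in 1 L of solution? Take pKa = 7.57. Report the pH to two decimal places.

Henderson–Hasselbalch: pH = pKa + log([OCl-]/[HOCl]) = 7.57 + log(0.0097/0.094)
pH = 7.57 + (-0.986) = 6.58

pH = 6.58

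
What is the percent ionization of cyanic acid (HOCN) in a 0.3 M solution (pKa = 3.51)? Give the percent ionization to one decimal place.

HOCN ⇌ OCN- + H+; let x = [H+] at equilibrium.
Ka = 10^(−3.51) = 3.09 × 10^-4
x ≈ √(Ka·C₀) = √(3.09 × 10^-4 × 0.3) = 9.63 × 10^-3 M
Fraction ionized = 9.63 × 10^-3 / 0.3 = 0.0321 → 3.2%

3.2%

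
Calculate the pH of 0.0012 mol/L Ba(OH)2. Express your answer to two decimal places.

Ba(OH)2 is a strong base (each formula unit releases 2 OH-); [OH-] = 0.0024 M.
pOH = -log(0.0024) = 2.62
pH = 14.00 - 2.62 = 11.38

pH = 11.38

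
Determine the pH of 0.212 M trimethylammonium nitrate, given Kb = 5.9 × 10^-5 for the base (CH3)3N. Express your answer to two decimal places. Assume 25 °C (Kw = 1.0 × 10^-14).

(CH3)3NH+ is the conjugate acid of the weak base (CH3)3N.
Ka = Kw/Kb = 1.0×10^-14 / 5.9 × 10^-5 = 1.69 × 10^-10
Ka = [H+]²/(0.212 − [H+]) = 1.69 × 10^-10
Assume [H+] ≪ 0.212: [H+] ≈ √(1.69 × 10^-10 × 0.212) = 5.99 × 10^-6 M
Check: 0.0028% ionized — well under 5%, approximation valid.
pH = −log[H+] = −log(5.99 × 10^-6) = 5.22

pH = 5.22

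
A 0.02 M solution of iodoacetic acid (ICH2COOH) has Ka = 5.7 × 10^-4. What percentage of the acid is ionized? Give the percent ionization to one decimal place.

15.5%

ICH2COOH ⇌ ICH2COO- + H+; let x = [H+] at equilibrium.
Ka = x²/(C₀ − x); solving the quadratic gives x = 3.10 × 10^-3 M.
% ionization = x/C₀ × 100% = 3.10 × 10^-3/0.02 × 100% = 15.5%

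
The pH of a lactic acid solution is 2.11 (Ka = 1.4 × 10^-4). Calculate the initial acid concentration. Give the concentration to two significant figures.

C₀ = 4.4 × 10^-1 M

[H+] = 10^(-2.11) = 7.76 × 10^-3 M = x
Ka = x²/(C₀ − x) ⇒ C₀ = x + x²/Ka
C₀ = 7.76 × 10^-3 + (7.76 × 10^-3)²/(1.4 × 10^-4) = 4.38 × 10^-1 M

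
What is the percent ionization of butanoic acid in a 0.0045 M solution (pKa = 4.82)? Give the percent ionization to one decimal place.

5.6%

CH3(CH2)2COOH ⇌ CH3(CH2)2COO- + H+; let x = [H+] at equilibrium.
Ka = 10^(−4.82) = 1.51 × 10^-5
Ka = x²/(C₀ − x); solving the quadratic gives x = 2.53 × 10^-4 M.
% ionization = x/C₀ × 100% = 2.53 × 10^-4/0.0045 × 100% = 5.6%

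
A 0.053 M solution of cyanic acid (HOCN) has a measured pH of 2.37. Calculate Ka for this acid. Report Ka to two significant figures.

[H+] = 10^(-2.37) = 4.27 × 10^-3 M
At equilibrium [HA] = 0.053 − 4.27 × 10^-3 = 4.87 × 10^-2 M
Ka = [H+][A-]/[HA] = (4.27 × 10^-3)² / 4.87 × 10^-2 = 3.7 × 10^-4

Ka = 3.7 × 10^-4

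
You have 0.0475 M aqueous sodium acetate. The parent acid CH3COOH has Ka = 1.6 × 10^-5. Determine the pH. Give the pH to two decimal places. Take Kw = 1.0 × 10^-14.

CH3COO- is the conjugate base of the weak acid CH3COOH.
Kb = Kw/Ka = 1.0×10^-14 / 1.6 × 10^-5 = 6.25 × 10^-10
Let x = [OH-] at equilibrium. Kb = x²/(0.0475 − x).
Since Kb ≪ C₀, x ≈ √(Kb·C₀) = 5.45 × 10^-6 M.
pOH = −log(5.45 × 10^-6) = 5.26; pH = 14.00 − 5.26 = 8.74

pH = 8.74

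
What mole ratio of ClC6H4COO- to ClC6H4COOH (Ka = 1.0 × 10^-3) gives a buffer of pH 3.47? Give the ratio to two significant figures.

pKa = -log(1.0 × 10^-3) = 3.000
pH = pKa + log(r) ⇒ log(r) = 3.47 − 3.000 = +0.470
r = [ClC6H4COO-]/[ClC6H4COOH] = 10^(+0.470) = 2.95

ratio = 3.0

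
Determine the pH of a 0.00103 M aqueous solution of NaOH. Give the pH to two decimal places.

pH = 11.01

NaOH is a strong base; [OH-] = 0.00103 M.
pOH = -log(0.00103) = 2.99
pH = 14.00 - 2.99 = 11.01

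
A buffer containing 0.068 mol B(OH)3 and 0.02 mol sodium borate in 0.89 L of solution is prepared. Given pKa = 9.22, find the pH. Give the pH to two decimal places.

pH = 8.69

pH = pKa + log([A⁻]/[HA]) = 9.22 + log(0.02/0.068)
pH = 9.22 + (-0.531) = 8.69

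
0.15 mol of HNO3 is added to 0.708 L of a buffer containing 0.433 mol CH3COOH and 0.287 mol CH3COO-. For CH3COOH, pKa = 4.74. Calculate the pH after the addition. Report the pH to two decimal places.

pH = 4.11

Added H+ converts CH3COO- to CH3COOH: CH3COOH → 0.583 mol, CH3COO- → 0.137 mol.
pH = pKa + log([A⁻]/[HA]) = 4.74 + log(0.137/0.583) = 4.74 -0.629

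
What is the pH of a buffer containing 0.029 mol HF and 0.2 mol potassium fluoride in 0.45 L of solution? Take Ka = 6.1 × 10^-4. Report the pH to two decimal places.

pKa = −log(6.1 × 10^-4) = 3.215
pH = pKa + log([A⁻]/[HA]) = 3.215 + log(0.2/0.029)
pH = 3.215 + (+0.839) = 4.05

pH = 4.05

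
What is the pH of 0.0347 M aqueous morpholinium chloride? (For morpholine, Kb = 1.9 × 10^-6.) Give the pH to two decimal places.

C4H8ONH2+ is the conjugate acid of the weak base C4H8ONH.
Ka = Kw/Kb = 1.0×10^-14 / 1.9 × 10^-6 = 5.26 × 10^-9
Ka = x²/(0.0347 − x) = 5.26 × 10^-9
Assume x ≪ 0.0347: x ≈ √(5.26 × 10^-9 × 0.0347) = 1.35 × 10^-5 M
pH = −log[H+] = −log(1.35 × 10^-5) = 4.87

pH = 4.87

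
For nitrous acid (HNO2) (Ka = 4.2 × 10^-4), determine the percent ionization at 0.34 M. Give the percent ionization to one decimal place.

HNO2 ⇌ NO2- + H+; let x = [H+] at equilibrium.
x ≈ √(Ka·C₀) = √(4.2 × 10^-4 × 0.34) = 1.19 × 10^-2 M
Fraction ionized = 1.19 × 10^-2 / 0.34 = 0.0350 → 3.5%

3.5%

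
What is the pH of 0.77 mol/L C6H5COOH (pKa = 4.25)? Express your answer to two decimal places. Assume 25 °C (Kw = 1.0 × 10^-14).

C6H5COOH ⇌ C6H5COO- + H+
Ka = 10^(−4.25) = 5.62 × 10^-5
From the ICE table, Ka = x²/(0.77 − x) = 5.62 × 10^-5.
Since Ka ≪ C₀, x ≈ √(Ka·C₀) = 6.58 × 10^-3 M.
pH = −log[H+] = −log(6.58 × 10^-3) = 2.18

pH = 2.18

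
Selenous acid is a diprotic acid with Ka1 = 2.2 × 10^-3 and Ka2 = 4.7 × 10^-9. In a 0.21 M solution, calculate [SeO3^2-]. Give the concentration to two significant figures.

First ionization gives [H+] ≈ [HSeO3-] = 2.04 × 10^-2 M.
Second step: Ka2 = [H+][SeO3^2-]/[HSeO3-] ≈ [SeO3^2-] (since [H+] ≈ [HSeO3-]).
So [SeO3^2-] ≈ Ka2.

4.7 × 10^-9 M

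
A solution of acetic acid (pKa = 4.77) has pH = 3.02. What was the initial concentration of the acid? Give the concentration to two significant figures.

C₀ = 5.5 × 10^-2 M

[H+] = 10^(-3.02) = 9.55 × 10^-4 M = x
Ka = 10^(−4.77) = 1.70 × 10^-5
Ka = x²/(C₀ − x) ⇒ C₀ = x + x²/Ka
C₀ = 9.55 × 10^-4 + (9.55 × 10^-4)²/(1.70 × 10^-5) = 5.46 × 10^-2 M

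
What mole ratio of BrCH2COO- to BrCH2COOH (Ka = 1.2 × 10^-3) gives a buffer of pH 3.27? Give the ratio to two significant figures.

ratio = 2.2

pKa = -log(1.2 × 10^-3) = 2.921
pH = pKa + log(r) ⇒ log(r) = 3.27 − 2.921 = +0.349
r = [BrCH2COO-]/[BrCH2COOH] = 10^(+0.349) = 2.23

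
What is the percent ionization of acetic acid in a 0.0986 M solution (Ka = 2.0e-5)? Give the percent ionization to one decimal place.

1.4%

CH3COOH ⇌ CH3COO- + H+; let x = [H+] at equilibrium.
x ≈ √(Ka·C₀) = √(2.0 × 10^-5 × 0.0986) = 1.40 × 10^-3 M
Fraction ionized = 1.40 × 10^-3 / 0.0986 = 0.0142 → 1.4%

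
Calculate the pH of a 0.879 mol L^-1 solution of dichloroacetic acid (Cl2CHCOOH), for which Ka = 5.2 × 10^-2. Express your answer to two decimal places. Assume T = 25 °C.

Cl2CHCOOH ⇌ Cl2CHCOO- + H+
From the ICE table, Ka = [H+]²/(0.879 − [H+]) = 5.2 × 10^-2.
[H+] is not negligible relative to C₀; solve [H+]² + 0.052·[H+] − 0.0457 = 0.
[H+] = (−Ka + √(Ka² + 4·Ka·C₀))/2 = 1.89 × 10^-1 M
pH = −log(1.89 × 10^-1) = 0.72

pH = 0.72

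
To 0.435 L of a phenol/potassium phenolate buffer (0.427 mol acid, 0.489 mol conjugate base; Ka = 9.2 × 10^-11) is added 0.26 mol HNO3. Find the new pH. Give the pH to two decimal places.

Added H+ converts C6H5O- to C6H5OH: C6H5OH → 0.687 mol, C6H5O- → 0.229 mol.
pKa = −log(9.2 × 10^-11) = 10.036
pH = pKa + log([A⁻]/[HA]) = 10.036 + log(0.229/0.687) = 10.036 -0.477

pH = 9.56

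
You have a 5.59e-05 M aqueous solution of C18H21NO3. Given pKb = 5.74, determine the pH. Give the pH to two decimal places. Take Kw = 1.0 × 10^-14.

C18H21NO3 + H2O ⇌ C18H22NO3+ + OH-
Kb = 10^(−5.74) = 1.82 × 10^-6
Kb = [OH-]²/(5.59e-05 − [OH-]) = 1.82 × 10^-6
The 5% rule fails; solving [OH-]² + Kb·[OH-] − Kb·C₀ = 0 exactly:
[OH-] = (−Kb + √(Kb² + 4·Kb·C₀))/2 = 9.22 × 10^-6 M
pOH = 5.04, so pH = 14.00 − pOH = 8.96

pH = 8.96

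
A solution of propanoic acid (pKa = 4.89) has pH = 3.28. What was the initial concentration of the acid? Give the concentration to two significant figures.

[H+] = 10^(-3.28) = 5.25 × 10^-4 M = x
Ka = 10^(−4.89) = 1.29 × 10^-5
Ka = x²/(C₀ − x) ⇒ C₀ = x + x²/Ka
C₀ = 5.25 × 10^-4 + (5.25 × 10^-4)²/(1.29 × 10^-5) = 2.19 × 10^-2 M

C₀ = 2.2 × 10^-2 M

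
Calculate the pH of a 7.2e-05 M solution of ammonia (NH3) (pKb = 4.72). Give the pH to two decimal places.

pH = 9.46

NH3 + H2O ⇌ NH4+ + OH-
Kb = 10^(−4.72) = 1.91 × 10^-5
Kb = [OH-]²/(7.2e-05 − [OH-]) = 1.91 × 10^-5
[OH-] is not negligible relative to C₀; solve [OH-]² + 1.91e-05·[OH-] − 1.38e-09 = 0.
[OH-] = [−1.91e-05 + √(1.91e-05² + 5.5e-09)]/2 = 2.87 × 10^-5 M
pOH = 4.54, so pH = 14.00 − pOH = 9.46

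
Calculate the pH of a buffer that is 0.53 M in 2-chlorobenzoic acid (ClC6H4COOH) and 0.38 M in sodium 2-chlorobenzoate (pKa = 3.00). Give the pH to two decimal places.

pH = 2.86

Henderson–Hasselbalch: pH = pKa + log([ClC6H4COO-]/[ClC6H4COOH]) = 3.00 + log(0.38/0.53)
pH = 3.00 + (-0.144) = 2.86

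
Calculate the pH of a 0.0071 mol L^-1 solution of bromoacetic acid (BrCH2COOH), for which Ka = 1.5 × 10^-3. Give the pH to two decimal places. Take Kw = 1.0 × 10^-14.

pH = 2.59

BrCH2COOH ⇌ BrCH2COO- + H+
Ka = [H+]²/(0.0071 − [H+]) = 1.5 × 10^-3
Here C₀/Ka ≈ 4.73, so the small-[H+] approximation fails. Use the quadratic:
[H+] = (−Ka + √(Ka² + 4·Ka·C₀))/2 = 2.60 × 10^-3 M
pH = −log(2.60 × 10^-3) = 2.59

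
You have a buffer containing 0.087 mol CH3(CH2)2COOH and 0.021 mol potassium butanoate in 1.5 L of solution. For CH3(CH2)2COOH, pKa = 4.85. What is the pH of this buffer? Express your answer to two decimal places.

pH = 4.23

Using pH = pKa + log([base]/[acid]) with [base]/[acid] = 0.021/0.087:
pH = 4.85 + (-0.617) = 4.23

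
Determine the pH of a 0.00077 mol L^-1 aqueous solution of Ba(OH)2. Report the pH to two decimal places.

pH = 11.19

Ba(OH)2 is a strong base (each formula unit releases 2 OH-); [OH-] = 0.00154 M.
pOH = -log(0.00154) = 2.81
pH = 14.00 - 2.81 = 11.19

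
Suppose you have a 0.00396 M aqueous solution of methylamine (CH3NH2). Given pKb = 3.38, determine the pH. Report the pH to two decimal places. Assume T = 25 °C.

CH3NH2 + H2O ⇌ CH3NH3+ + OH-
Kb = 10^(−3.38) = 4.17 × 10^-4
From the ICE table, Kb = [OH-]²/(0.00396 − [OH-]) = 4.17 × 10^-4.
Here C₀/Kb ≈ 9.5, so the small-[OH-] approximation fails. Use the quadratic:
[OH-] = [−0.000417 + √(0.000417² + 6.61e-06)]/2 = 1.09 × 10^-3 M
pOH = −log(1.09 × 10^-3) = 2.96; pH = 14.00 − 2.96 = 11.04

pH = 11.04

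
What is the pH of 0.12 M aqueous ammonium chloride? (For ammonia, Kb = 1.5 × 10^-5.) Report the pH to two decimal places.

pH = 5.05

NH4+ is the conjugate acid of the weak base NH3.
Ka = Kw/Kb = 1.0×10^-14 / 1.5 × 10^-5 = 6.67 × 10^-10
From the ICE table, Ka = x²/(0.12 − x) = 6.67 × 10^-10.
Assume x ≪ 0.12: x ≈ √(6.67 × 10^-10 × 0.12) = 8.95 × 10^-6 M
pH = −log(8.95 × 10^-6) = 5.05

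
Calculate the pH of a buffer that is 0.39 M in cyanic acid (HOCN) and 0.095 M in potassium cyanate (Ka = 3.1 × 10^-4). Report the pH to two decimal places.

pKa = −log(3.1 × 10^-4) = 3.509
pH = pKa + log([A⁻]/[HA]) = 3.509 + log(0.095/0.39)
pH = 3.509 + (-0.613) = 2.90

pH = 2.90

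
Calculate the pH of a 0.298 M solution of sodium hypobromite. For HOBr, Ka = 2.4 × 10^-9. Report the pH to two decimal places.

OBr- is the conjugate base of the weak acid HOBr.
Kb = Kw/Ka = 1.0×10^-14 / 2.4 × 10^-9 = 4.17 × 10^-6
Let x = [OH-] at equilibrium. Kb = x²/(0.298 − x).
Assume x ≪ 0.298: x ≈ √(4.17 × 10^-6 × 0.298) = 1.11 × 10^-3 M
(x/C₀ = 0.37% < 5%, so the approximation holds.)
pOH = −log(1.11 × 10^-3) = 2.95; pH = 14.00 − 2.95 = 11.05

pH = 11.05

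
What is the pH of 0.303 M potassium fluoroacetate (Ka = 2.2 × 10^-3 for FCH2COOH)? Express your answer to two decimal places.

pH = 8.07

FCH2COO- is the conjugate base of the weak acid FCH2COOH.
Kb = Kw/Ka = 1.0×10^-14 / 2.2 × 10^-3 = 4.55 × 10^-12
Let x = [OH-] at equilibrium. Kb = x²/(0.303 − x).
Neglecting x in the denominator: x = √(4.55 × 10^-12 × 0.303) = 1.17 × 10^-6 M
(x/C₀ = 0.00039% < 5%, so the approximation holds.)
pOH = 5.93, so pH = 14.00 − pOH = 8.07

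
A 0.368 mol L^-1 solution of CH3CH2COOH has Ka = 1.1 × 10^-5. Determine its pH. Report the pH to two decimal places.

CH3CH2COOH ⇌ CH3CH2COO- + H+
Ka = [H+]²/(0.368 − [H+]) = 1.1 × 10^-5
Since Ka ≪ C₀, [H+] ≈ √(Ka·C₀) = 2.01 × 10^-3 M.
Check: 0.55% ionized — well under 5%, approximation valid.
pH = −log[H+] = −log(2.01 × 10^-3) = 2.70

pH = 2.70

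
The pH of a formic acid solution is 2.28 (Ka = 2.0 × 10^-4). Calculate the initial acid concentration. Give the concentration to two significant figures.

C₀ = 1.4 × 10^-1 M

[H+] = 10^(-2.28) = 5.25 × 10^-3 M = x
Ka = x²/(C₀ − x) ⇒ C₀ = x + x²/Ka
C₀ = 5.25 × 10^-3 + (5.25 × 10^-3)²/(2.0 × 10^-4) = 1.43 × 10^-1 M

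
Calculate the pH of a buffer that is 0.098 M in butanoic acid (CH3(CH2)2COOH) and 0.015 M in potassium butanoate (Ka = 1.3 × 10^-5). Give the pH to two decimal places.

pH = 4.07

pKa = −log(1.3 × 10^-5) = 4.886
pH = pKa + log([A⁻]/[HA]) = 4.886 + log(0.015/0.098)
pH = 4.886 + (-0.815) = 4.07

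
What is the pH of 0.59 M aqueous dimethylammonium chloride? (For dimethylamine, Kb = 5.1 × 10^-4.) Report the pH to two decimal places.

pH = 5.47

(CH3)2NH2+ is the conjugate acid of the weak base (CH3)2NH.
Ka = Kw/Kb = 1.0×10^-14 / 5.1 × 10^-4 = 1.96 × 10^-11
From the ICE table, Ka = [H+]²/(0.59 − [H+]) = 1.96 × 10^-11.
Since Ka ≪ C₀, [H+] ≈ √(Ka·C₀) = 3.40 × 10^-6 M.
Check: 0.00058% ionized — well under 5%, approximation valid.
pH = −log[H+] = −log(3.40 × 10^-6) = 5.47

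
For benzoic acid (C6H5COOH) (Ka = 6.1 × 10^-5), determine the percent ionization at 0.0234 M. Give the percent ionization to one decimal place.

C6H5COOH ⇌ C6H5COO- + H+; let x = [H+] at equilibrium.
Solve x² + 6.1e-05x − 1.43e-06 = 0 → x = 1.16 × 10^-3 M
% ionization = x/C₀ × 100% = 1.16 × 10^-3/0.0234 × 100% = 5.0%

5.0%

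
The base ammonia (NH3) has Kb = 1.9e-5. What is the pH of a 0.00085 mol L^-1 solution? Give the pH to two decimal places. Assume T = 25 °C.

pH = 10.07

NH3 + H2O ⇌ NH4+ + OH-
From the ICE table, Kb = x²/(0.00085 − x) = 1.9 × 10^-5.
x is not negligible relative to C₀; solve x² + 1.9e-05·x − 1.61e-08 = 0.
x = (−Kb + √(Kb² + 4·Kb·C₀))/2 = 1.18 × 10^-4 M
pOH = 3.93, so pH = 14.00 − pOH = 10.07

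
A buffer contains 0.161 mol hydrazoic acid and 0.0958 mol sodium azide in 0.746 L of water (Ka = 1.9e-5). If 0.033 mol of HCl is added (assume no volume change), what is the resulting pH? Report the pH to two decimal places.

After neutralization: n(HN3) = 0.194 mol, n(N3-) = 0.0628 mol.
pKa = −log(1.9 × 10^-5) = 4.721
pH = pKa + log([A⁻]/[HA]) = 4.721 + log(0.0628/0.194) = 4.721 -0.490

pH = 4.23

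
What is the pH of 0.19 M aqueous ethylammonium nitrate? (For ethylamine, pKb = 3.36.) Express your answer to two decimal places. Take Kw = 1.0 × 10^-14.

pH = 5.68

C2H5NH3+ is the conjugate acid of the weak base C2H5NH2.
Kb = 10^(−3.36) = 4.37 × 10^-4
Ka = Kw/Kb = 1.0×10^-14 / 4.37 × 10^-4 = 2.29 × 10^-11
From the ICE table, Ka = [H+]²/(0.19 − [H+]) = 2.29 × 10^-11.
Since Ka ≪ C₀, [H+] ≈ √(Ka·C₀) = 2.09 × 10^-6 M.
([H+]/C₀ = 0.0011% < 5%, so the approximation holds.)
pH = −log[H+] = −log(2.09 × 10^-6) = 5.68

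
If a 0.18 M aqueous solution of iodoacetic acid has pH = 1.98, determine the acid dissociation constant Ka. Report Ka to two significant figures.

[H+] = 10^(-1.98) = 1.05 × 10^-2 M
At equilibrium [HA] = 0.18 − 1.05 × 10^-2 = 1.69 × 10^-1 M
Ka = [H+][A-]/[HA] = (1.05 × 10^-2)² / 1.69 × 10^-1 = 6.5 × 10^-4

Ka = 6.5 × 10^-4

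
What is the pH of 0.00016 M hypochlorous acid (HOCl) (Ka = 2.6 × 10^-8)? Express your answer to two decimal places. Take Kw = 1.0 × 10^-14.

HOCl ⇌ OCl- + H+
Let x = [H+] at equilibrium. Ka = x²/(0.00016 − x).
Assume x ≪ 0.00016: x ≈ √(2.6 × 10^-8 × 0.00016) = 2.04 × 10^-6 M
(x/C₀ = 1.3% < 5%, so the approximation holds.)
pH = −log(2.04 × 10^-6) = 5.69

pH = 5.69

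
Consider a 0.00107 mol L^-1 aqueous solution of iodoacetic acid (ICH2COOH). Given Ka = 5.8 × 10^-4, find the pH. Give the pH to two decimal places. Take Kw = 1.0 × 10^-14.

pH = 3.26

ICH2COOH ⇌ ICH2COO- + H+
Let x = [H+] at equilibrium. Ka = x²/(0.00107 − x).
Here C₀/Ka ≈ 1.84, so the small-x approximation fails. Use the quadratic:
x = [−0.00058 + √(0.00058² + 2.48e-06)]/2 = 5.49 × 10^-4 M
pH = −log(5.49 × 10^-4) = 3.26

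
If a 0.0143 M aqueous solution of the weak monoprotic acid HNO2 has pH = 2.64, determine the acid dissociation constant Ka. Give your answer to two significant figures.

[H+] = 10^(-2.64) = 2.29 × 10^-3 M
At equilibrium [HA] = 0.0143 − 2.29 × 10^-3 = 1.20 × 10^-2 M
Ka = [H+][A-]/[HA] = (2.29 × 10^-3)² / 1.20 × 10^-2 = 4.4 × 10^-4

Ka = 4.4 × 10^-4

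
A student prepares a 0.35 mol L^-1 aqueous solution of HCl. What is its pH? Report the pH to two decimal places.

pH = 0.46

HCl is a strong acid and dissociates completely, so [H+] = 0.35 M.
pH = -log(0.35) = 0.46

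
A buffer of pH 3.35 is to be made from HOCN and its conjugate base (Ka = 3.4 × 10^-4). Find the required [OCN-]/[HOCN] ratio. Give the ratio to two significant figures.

pKa = -log(3.4 × 10^-4) = 3.469
pH = pKa + log(r) ⇒ log(r) = 3.35 − 3.469 = -0.119
r = [OCN-]/[HOCN] = 10^(-0.119) = 0.76

ratio = 0.76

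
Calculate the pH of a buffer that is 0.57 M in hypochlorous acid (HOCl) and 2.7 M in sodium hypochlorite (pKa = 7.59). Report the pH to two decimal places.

pH = pKa + log([A⁻]/[HA]) = 7.59 + log(2.7/0.57)
pH = 7.59 + (+0.675) = 8.27

pH = 8.27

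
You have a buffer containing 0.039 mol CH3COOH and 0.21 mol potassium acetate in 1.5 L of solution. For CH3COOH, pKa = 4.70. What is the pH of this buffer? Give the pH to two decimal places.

pH = 5.43

pH = pKa + log([A⁻]/[HA]) = 4.70 + log(0.21/0.039)
pH = 4.70 + (+0.731) = 5.43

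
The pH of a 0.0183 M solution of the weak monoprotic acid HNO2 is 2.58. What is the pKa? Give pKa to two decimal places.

[H+] = 10^(-2.58) = 2.63 × 10^-3 M
At equilibrium [HA] = 0.0183 − 2.63 × 10^-3 = 1.57 × 10^-2 M
Ka = [H+][A-]/[HA] = (2.63 × 10^-3)² / 1.57 × 10^-2 = 4.41 × 10^-4
pKa = -log(4.41 × 10^-4) = 3.36

pKa = 3.36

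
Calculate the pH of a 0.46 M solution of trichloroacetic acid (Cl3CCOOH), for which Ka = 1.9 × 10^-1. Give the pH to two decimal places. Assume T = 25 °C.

Cl3CCOOH ⇌ Cl3CCOO- + H+
Let x = [H+] at equilibrium. Ka = x²/(0.46 − x).
Here C₀/Ka ≈ 2.42, so the small-x approximation fails. Use the quadratic:
x = [−0.19 + √(0.19² + 0.35)]/2 = 2.16 × 10^-1 M
pH = −log(2.16 × 10^-1) = 0.67

pH = 0.67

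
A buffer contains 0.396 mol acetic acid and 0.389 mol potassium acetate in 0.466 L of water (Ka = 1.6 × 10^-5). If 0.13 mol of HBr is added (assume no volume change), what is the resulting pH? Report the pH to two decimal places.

After neutralization: n(CH3COOH) = 0.526 mol, n(CH3COO-) = 0.259 mol.
pKa = −log(1.6 × 10^-5) = 4.796
pH = pKa + log(n_CH3COO-/n_CH3COOH) = 4.796 + log(0.259/0.526) = 4.796 + (-0.308)

pH = 4.49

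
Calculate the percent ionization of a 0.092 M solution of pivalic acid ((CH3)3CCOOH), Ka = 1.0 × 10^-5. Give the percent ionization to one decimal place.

1.0%

(CH3)3CCOOH ⇌ (CH3)3CCOO- + H+; let x = [H+] at equilibrium.
x ≈ √(Ka·C₀) = √(1.0 × 10^-5 × 0.092) = 9.59 × 10^-4 M
% ionization = x/C₀ × 100% = 9.59 × 10^-4/0.092 × 100% = 1.0%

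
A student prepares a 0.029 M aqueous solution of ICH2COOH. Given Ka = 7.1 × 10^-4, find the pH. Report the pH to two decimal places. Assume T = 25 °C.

pH = 2.38

ICH2COOH ⇌ ICH2COO- + H+
Ka = [H+]²/(0.029 − [H+]) = 7.1 × 10^-4
The 5% rule fails; solving [H+]² + Ka·[H+] − Ka·C₀ = 0 exactly:
[H+] = (−Ka + √(Ka² + 4·Ka·C₀))/2 = 4.20 × 10^-3 M
pH = −log(4.20 × 10^-3) = 2.38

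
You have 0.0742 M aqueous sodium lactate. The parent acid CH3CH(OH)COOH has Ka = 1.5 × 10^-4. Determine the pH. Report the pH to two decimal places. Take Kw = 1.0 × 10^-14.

pH = 8.35

CH3CH(OH)COO- is the conjugate base of the weak acid CH3CH(OH)COOH.
Kb = Kw/Ka = 1.0×10^-14 / 1.5 × 10^-4 = 6.67 × 10^-11
Let x = [OH-] at equilibrium. Kb = x²/(0.0742 − x).
Since Kb ≪ C₀, x ≈ √(Kb·C₀) = 2.22 × 10^-6 M.
Check: 0.003% ionized — well under 5%, approximation valid.
pOH = 5.65, so pH = 14.00 − pOH = 8.35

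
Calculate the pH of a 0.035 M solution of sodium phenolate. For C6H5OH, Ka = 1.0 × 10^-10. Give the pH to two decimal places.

C6H5O- is the conjugate base of the weak acid C6H5OH.
Kb = Kw/Ka = 1.0×10^-14 / 1.0 × 10^-10 = 1.00 × 10^-4
From the ICE table, Kb = x²/(0.035 − x) = 1.00 × 10^-4.
The 5% rule fails; solving x² + Kb·x − Kb·C₀ = 0 exactly:
x = [−0.0001 + √(0.0001² + 1.4e-05)]/2 = 1.82 × 10^-3 M
pOH = −log(1.82 × 10^-3) = 2.74; pH = 14.00 − 2.74 = 11.26

pH = 11.26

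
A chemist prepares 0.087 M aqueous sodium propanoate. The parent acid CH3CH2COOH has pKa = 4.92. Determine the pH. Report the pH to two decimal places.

CH3CH2COO- is the conjugate base of the weak acid CH3CH2COOH.
Ka = 10^(−4.92) = 1.20 × 10^-5
Kb = Kw/Ka = 1.0×10^-14 / 1.20 × 10^-5 = 8.33 × 10^-10
Kb = x²/(0.087 − x) = 8.33 × 10^-10
Assume x ≪ 0.087: x ≈ √(8.33 × 10^-10 × 0.087) = 8.51 × 10^-6 M
Check: 0.0098% ionized — well under 5%, approximation valid.
pOH = −log(8.51 × 10^-6) = 5.07; pH = 14.00 − 5.07 = 8.93

pH = 8.93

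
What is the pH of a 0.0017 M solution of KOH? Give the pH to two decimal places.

pH = 11.23

KOH is a strong base; [OH-] = 0.0017 M.
pOH = -log(0.0017) = 2.77
pH = 14.00 - 2.77 = 11.23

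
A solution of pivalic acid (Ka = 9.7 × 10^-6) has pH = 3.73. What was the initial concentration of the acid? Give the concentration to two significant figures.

[H+] = 10^(-3.73) = 1.86 × 10^-4 M = x
Ka = x²/(C₀ − x) ⇒ C₀ = x + x²/Ka
C₀ = 1.86 × 10^-4 + (1.86 × 10^-4)²/(9.7 × 10^-6) = 3.75 × 10^-3 M

C₀ = 3.8 × 10^-3 M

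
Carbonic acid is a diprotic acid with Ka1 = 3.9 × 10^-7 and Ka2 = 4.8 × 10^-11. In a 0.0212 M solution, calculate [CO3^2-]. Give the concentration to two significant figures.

First ionization gives [H+] ≈ [HCO3-] = 9.09 × 10^-5 M.
Second step: Ka2 = [H+][CO3^2-]/[HCO3-] ≈ [CO3^2-] (since [H+] ≈ [HCO3-]).
So [CO3^2-] ≈ Ka2.

4.8 × 10^-11 M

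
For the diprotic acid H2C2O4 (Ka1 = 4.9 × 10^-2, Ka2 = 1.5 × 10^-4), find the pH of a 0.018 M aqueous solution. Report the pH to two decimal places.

Ka1 ≫ Ka2, so treat the first dissociation as the only significant source of H+.
Ka1 = x²/(0.018 − x) = 4.9 × 10^-2
Solving the quadratic: x = (−Ka1 + √(Ka1² + 4·Ka1·C₀))/2 = 1.40 × 10^-2 M
pH = −log(1.40 × 10^-2) = 1.85

pH = 1.85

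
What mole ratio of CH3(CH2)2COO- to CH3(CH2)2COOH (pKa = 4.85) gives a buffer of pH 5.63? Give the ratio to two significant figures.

ratio = 6.0

pH = pKa + log(r) ⇒ log(r) = 5.63 − 4.85 = +0.78
r = [CH3(CH2)2COO-]/[CH3(CH2)2COOH] = 10^(+0.78) = 6.03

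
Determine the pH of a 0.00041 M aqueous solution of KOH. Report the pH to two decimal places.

KOH is a strong base; [OH-] = 0.00041 M.
pOH = -log(0.00041) = 3.39
pH = 14.00 - 3.39 = 10.61

pH = 10.61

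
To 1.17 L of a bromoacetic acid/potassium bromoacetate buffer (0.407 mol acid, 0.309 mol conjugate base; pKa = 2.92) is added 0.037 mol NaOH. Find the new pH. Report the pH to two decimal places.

pH = 2.89

OH- converts BrCH2COOH to BrCH2COO-: BrCH2COOH → 0.37 mol, BrCH2COO- → 0.346 mol.
pH = pKa + log([A⁻]/[HA]) = 2.92 + log(0.346/0.37) = 2.92 -0.029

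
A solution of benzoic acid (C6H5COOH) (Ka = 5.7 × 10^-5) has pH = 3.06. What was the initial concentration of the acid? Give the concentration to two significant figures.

C₀ = 1.4 × 10^-2 M

[H+] = 10^(-3.06) = 8.71 × 10^-4 M = x
Ka = x²/(C₀ − x) ⇒ C₀ = x + x²/Ka
C₀ = 8.71 × 10^-4 + (8.71 × 10^-4)²/(5.7 × 10^-5) = 1.42 × 10^-2 M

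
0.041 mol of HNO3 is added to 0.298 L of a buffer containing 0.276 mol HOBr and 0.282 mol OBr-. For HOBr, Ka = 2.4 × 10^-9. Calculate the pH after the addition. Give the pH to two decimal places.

pH = 8.50

After neutralization: n(HOBr) = 0.317 mol, n(OBr-) = 0.241 mol.
pKa = −log(2.4 × 10^-9) = 8.620
pH = pKa + log(n_OBr-/n_HOBr) = 8.620 + log(0.241/0.317) = 8.620 + (-0.119)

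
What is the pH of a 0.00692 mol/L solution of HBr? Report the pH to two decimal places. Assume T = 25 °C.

pH = 2.16

HBr is a strong acid and dissociates completely, so [H+] = 0.00692 M.
pH = -log(0.00692) = 2.16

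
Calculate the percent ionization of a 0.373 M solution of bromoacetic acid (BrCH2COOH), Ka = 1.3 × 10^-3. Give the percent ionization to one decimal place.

BrCH2COOH ⇌ BrCH2COO- + H+; let x = [H+] at equilibrium.
Ka = x²/(C₀ − x); solving the quadratic gives x = 2.14 × 10^-2 M.
Fraction ionized = 2.14 × 10^-2 / 0.373 = 0.0574 → 5.7%

5.7%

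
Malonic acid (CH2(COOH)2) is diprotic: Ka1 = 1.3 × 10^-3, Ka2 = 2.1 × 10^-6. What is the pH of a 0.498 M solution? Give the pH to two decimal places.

Since Ka1 ≫ Ka2, the first ionization dominates [H+].
Ka1 = x²/(0.498 − x) = 1.3 × 10^-3
Solving the quadratic: x = (−Ka1 + √(Ka1² + 4·Ka1·C₀))/2 = 2.48 × 10^-2 M
pH = −log(2.48 × 10^-2) = 1.61

pH = 1.61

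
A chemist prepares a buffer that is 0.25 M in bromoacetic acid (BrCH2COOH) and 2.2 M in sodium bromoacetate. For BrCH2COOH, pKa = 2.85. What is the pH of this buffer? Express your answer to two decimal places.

pH = 3.79

Using pH = pKa + log([base]/[acid]) with [base]/[acid] = 2.2/0.25:
pH = 2.85 + (+0.944) = 3.79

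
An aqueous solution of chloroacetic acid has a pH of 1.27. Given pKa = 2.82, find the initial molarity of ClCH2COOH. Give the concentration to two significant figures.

C₀ = 2.0 M

[H+] = 10^(-1.27) = 5.37 × 10^-2 M = x
Ka = 10^(−2.82) = 1.51 × 10^-3
Ka = x²/(C₀ − x) ⇒ C₀ = x + x²/Ka
C₀ = 5.37 × 10^-2 + (5.37 × 10^-2)²/(1.51 × 10^-3) = 1.96 M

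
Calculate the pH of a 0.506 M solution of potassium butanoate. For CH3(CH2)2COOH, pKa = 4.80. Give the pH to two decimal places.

pH = 9.25

CH3(CH2)2COO- is the conjugate base of the weak acid CH3(CH2)2COOH.
Ka = 10^(−4.80) = 1.58 × 10^-5
Kb = Kw/Ka = 1.0×10^-14 / 1.58 × 10^-5 = 6.33 × 10^-10
Let x = [OH-] at equilibrium. Kb = x²/(0.506 − x).
Neglecting x in the denominator: x = √(6.33 × 10^-10 × 0.506) = 1.79 × 10^-5 M
(x/C₀ = 0.0035% < 5%, so the approximation holds.)
pOH = 4.75, so pH = 14.00 − pOH = 9.25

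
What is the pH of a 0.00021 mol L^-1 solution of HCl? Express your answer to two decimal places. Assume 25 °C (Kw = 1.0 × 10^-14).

pH = 3.68

HCl is a strong acid and dissociates completely, so [H+] = 0.00021 M.
pH = -log(0.00021) = 3.68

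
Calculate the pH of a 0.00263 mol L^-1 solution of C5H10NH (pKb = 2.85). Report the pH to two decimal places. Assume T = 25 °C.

pH = 11.13

C5H10NH + H2O ⇌ C5H10NH2+ + OH-
Kb = 10^(−2.85) = 1.41 × 10^-3
Let x = [OH-] at equilibrium. Kb = x²/(0.00263 − x).
x is not negligible relative to C₀; solve x² + 0.00141·x − 3.71e-06 = 0.
x = [−0.00141 + √(0.00141² + 1.48e-05)]/2 = 1.35 × 10^-3 M
pOH = 2.87, so pH = 14.00 − pOH = 11.13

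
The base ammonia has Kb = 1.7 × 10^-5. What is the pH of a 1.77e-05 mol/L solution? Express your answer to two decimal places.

NH3 + H2O ⇌ NH4+ + OH-
Kb = [OH-]²/(1.77e-05 − [OH-]) = 1.7 × 10^-5
The 5% rule fails; solving [OH-]² + Kb·[OH-] − Kb·C₀ = 0 exactly:
[OH-] = [−1.7e-05 + √(1.7e-05² + 1.2e-09)]/2 = 1.08 × 10^-5 M
pOH = −log(1.08 × 10^-5) = 4.97; pH = 14.00 − 4.97 = 9.03

pH = 9.03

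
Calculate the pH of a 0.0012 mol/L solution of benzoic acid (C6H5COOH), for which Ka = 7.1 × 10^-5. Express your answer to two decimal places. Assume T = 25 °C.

C6H5COOH ⇌ C6H5COO- + H+
Ka = x²/(0.0012 − x) = 7.1 × 10^-5
x is not negligible relative to C₀; solve x² + 7.1e-05·x − 8.52e-08 = 0.
x = (−Ka + √(Ka² + 4·Ka·C₀))/2 = 2.59 × 10^-4 M
pH = −log(2.59 × 10^-4) = 3.59

pH = 3.59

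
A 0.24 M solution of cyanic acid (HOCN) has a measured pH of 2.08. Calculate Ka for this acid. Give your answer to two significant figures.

[H+] = 10^(-2.08) = 8.32 × 10^-3 M
At equilibrium [HA] = 0.24 − 8.32 × 10^-3 = 2.32 × 10^-1 M
Ka = [H+][A-]/[HA] = (8.32 × 10^-3)² / 2.32 × 10^-1 = 3.0 × 10^-4

Ka = 3.0 × 10^-4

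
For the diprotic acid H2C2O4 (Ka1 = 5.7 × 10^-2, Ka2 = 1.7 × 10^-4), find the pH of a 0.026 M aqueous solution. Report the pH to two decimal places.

Since Ka1 ≫ Ka2, the first ionization dominates [H+].
Ka1 = x²/(0.026 − x) = 5.7 × 10^-2
Solving the quadratic: x = (−Ka1 + √(Ka1² + 4·Ka1·C₀))/2 = 1.94 × 10^-2 M
pH = −log(1.94 × 10^-2) = 1.71

pH = 1.71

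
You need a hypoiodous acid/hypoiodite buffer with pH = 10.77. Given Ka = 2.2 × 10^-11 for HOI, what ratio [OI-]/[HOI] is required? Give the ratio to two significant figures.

ratio = 1.3

pKa = -log(2.2 × 10^-11) = 10.658
pH = pKa + log(r) ⇒ log(r) = 10.77 − 10.658 = +0.112
r = [OI-]/[HOI] = 10^(+0.112) = 1.29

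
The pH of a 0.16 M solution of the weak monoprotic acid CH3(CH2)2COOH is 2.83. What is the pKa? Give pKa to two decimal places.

pKa = 4.86

[H+] = 10^(-2.83) = 1.48 × 10^-3 M
At equilibrium [HA] = 0.16 − 1.48 × 10^-3 = 1.59 × 10^-1 M
Ka = [H+][A-]/[HA] = (1.48 × 10^-3)² / 1.59 × 10^-1 = 1.38 × 10^-5
pKa = -log(1.38 × 10^-5) = 4.86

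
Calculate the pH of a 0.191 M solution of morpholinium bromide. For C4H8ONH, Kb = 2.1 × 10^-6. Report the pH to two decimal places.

pH = 4.52

C4H8ONH2+ is the conjugate acid of the weak base C4H8ONH.
Ka = Kw/Kb = 1.0×10^-14 / 2.1 × 10^-6 = 4.76 × 10^-9
From the ICE table, Ka = [H+]²/(0.191 − [H+]) = 4.76 × 10^-9.
Neglecting [H+] in the denominator: [H+] = √(4.76 × 10^-9 × 0.191) = 3.02 × 10^-5 M
Check: 0.016% ionized — well under 5%, approximation valid.
pH = −log[H+] = −log(3.02 × 10^-5) = 4.52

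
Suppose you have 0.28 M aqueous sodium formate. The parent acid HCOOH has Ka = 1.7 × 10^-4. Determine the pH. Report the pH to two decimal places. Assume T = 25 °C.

pH = 8.61

HCOO- is the conjugate base of the weak acid HCOOH.
Kb = Kw/Ka = 1.0×10^-14 / 1.7 × 10^-4 = 5.88 × 10^-11
Let x = [OH-] at equilibrium. Kb = x²/(0.28 − x).
Since Kb ≪ C₀, x ≈ √(Kb·C₀) = 4.06 × 10^-6 M.
Check: 0.0014% ionized — well under 5%, approximation valid.
pOH = 5.39, so pH = 14.00 − pOH = 8.61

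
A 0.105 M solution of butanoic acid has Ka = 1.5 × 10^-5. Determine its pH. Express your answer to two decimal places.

pH = 2.90

CH3(CH2)2COOH ⇌ CH3(CH2)2COO- + H+
Let x = [H+] at equilibrium. Ka = x²/(0.105 − x).
Assume x ≪ 0.105: x ≈ √(1.5 × 10^-5 × 0.105) = 1.25 × 10^-3 M
(x/C₀ = 1.2% < 5%, so the approximation holds.)
pH = −log(1.25 × 10^-3) = 2.90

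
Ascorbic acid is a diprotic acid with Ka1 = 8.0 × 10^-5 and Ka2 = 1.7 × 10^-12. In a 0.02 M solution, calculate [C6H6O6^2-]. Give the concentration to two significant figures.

1.7 × 10^-12 M

First ionization gives [H+] ≈ [HC6H6O6-] = 1.23 × 10^-3 M.
Second step: Ka2 = [H+][C6H6O6^2-]/[HC6H6O6-] ≈ [C6H6O6^2-] (since [H+] ≈ [HC6H6O6-]).
So [C6H6O6^2-] ≈ Ka2.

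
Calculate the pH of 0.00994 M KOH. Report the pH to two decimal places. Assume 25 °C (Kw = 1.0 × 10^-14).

pH = 12.00

KOH is a strong base; [OH-] = 0.00994 M.
pOH = -log(0.00994) = 2.00
pH = 14.00 - 2.00 = 12.00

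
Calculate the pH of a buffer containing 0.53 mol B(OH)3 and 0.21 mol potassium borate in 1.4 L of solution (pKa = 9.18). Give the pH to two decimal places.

Using pH = pKa + log([base]/[acid]) with [base]/[acid] = 0.21/0.53:
pH = 9.18 + (-0.402) = 8.78

pH = 8.78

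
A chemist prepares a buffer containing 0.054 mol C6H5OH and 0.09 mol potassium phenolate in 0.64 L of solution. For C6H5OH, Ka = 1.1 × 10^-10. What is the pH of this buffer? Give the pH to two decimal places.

pH = 10.18

pKa = −log(1.1 × 10^-10) = 9.959
pH = pKa + log([A⁻]/[HA]) = 9.959 + log(0.09/0.054)
pH = 9.959 + (+0.222) = 10.18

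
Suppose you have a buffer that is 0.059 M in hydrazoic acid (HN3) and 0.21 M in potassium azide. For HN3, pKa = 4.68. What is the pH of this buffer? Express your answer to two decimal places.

Using pH = pKa + log([base]/[acid]) with [base]/[acid] = 0.21/0.059:
pH = 4.68 + (+0.551) = 5.23

pH = 5.23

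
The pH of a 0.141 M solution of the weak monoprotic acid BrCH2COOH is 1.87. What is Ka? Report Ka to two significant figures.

[H+] = 10^(-1.87) = 1.35 × 10^-2 M
At equilibrium [HA] = 0.141 − 1.35 × 10^-2 = 1.27 × 10^-1 M
Ka = [H+][A-]/[HA] = (1.35 × 10^-2)² / 1.27 × 10^-1 = 1.4 × 10^-3

Ka = 1.4 × 10^-3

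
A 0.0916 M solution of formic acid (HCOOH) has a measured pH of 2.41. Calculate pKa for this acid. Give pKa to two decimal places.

pKa = 3.76

[H+] = 10^(-2.41) = 3.89 × 10^-3 M
At equilibrium [HA] = 0.0916 − 3.89 × 10^-3 = 8.77 × 10^-2 M
Ka = [H+][A-]/[HA] = (3.89 × 10^-3)² / 8.77 × 10^-2 = 1.73 × 10^-4
pKa = -log(1.73 × 10^-4) = 3.76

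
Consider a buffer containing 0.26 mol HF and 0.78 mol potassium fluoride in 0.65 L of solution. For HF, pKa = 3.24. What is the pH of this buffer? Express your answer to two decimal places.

pH = 3.72

pH = pKa + log([A⁻]/[HA]) = 3.24 + log(0.78/0.26)
pH = 3.24 + (+0.477) = 3.72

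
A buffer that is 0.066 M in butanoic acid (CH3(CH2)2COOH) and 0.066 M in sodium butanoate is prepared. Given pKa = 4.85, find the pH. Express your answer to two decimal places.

pH = 4.85

Using pH = pKa + log([base]/[acid]) with [base]/[acid] = 0.066/0.066:
pH = 4.85 + (+0.000) = 4.85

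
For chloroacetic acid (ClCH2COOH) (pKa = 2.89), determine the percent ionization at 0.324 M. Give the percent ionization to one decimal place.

ClCH2COOH ⇌ ClCH2COO- + H+; let x = [H+] at equilibrium.
Ka = 10^(−2.89) = 1.29 × 10^-3
Solve x² + 0.00129x − 0.000418 = 0 → x = 1.98 × 10^-2 M
Fraction ionized = 1.98 × 10^-2 / 0.324 = 0.0611 → 6.1%

6.1%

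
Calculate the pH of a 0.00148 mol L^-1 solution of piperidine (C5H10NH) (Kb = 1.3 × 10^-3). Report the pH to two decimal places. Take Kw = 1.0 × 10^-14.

C5H10NH + H2O ⇌ C5H10NH2+ + OH-
From the ICE table, Kb = [OH-]²/(0.00148 − [OH-]) = 1.3 × 10^-3.
The 5% rule fails; solving [OH-]² + Kb·[OH-] − Kb·C₀ = 0 exactly:
[OH-] = [−0.0013 + √(0.0013² + 7.7e-06)]/2 = 8.82 × 10^-4 M
pOH = −log(8.82 × 10^-4) = 3.05; pH = 14.00 − 3.05 = 10.95

pH = 10.95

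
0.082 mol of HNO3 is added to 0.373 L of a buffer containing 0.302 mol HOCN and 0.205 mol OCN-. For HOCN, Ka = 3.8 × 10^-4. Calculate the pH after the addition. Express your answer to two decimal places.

Added H+ converts OCN- to HOCN: HOCN → 0.384 mol, OCN- → 0.123 mol.
pKa = −log(3.8 × 10^-4) = 3.420
pH = pKa + log(n_OCN-/n_HOCN) = 3.420 + log(0.123/0.384) = 3.420 + (-0.494)

pH = 2.93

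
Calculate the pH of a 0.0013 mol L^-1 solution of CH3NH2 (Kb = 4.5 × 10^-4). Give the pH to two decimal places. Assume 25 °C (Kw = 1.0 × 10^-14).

pH = 10.76

CH3NH2 + H2O ⇌ CH3NH3+ + OH-
From the ICE table, Kb = [OH-]²/(0.0013 − [OH-]) = 4.5 × 10^-4.
The 5% rule fails; solving [OH-]² + Kb·[OH-] − Kb·C₀ = 0 exactly:
[OH-] = (−Kb + √(Kb² + 4·Kb·C₀))/2 = 5.72 × 10^-4 M
pOH = −log(5.72 × 10^-4) = 3.24; pH = 14.00 − 3.24 = 10.76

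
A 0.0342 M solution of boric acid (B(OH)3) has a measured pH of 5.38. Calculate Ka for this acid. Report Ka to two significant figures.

[H+] = 10^(-5.38) = 4.17 × 10^-6 M
At equilibrium [HA] = 0.0342 − 4.17 × 10^-6 = 3.42 × 10^-2 M
Ka = [H+][A-]/[HA] = (4.17 × 10^-6)² / 3.42 × 10^-2 = 5.1 × 10^-10

Ka = 5.1 × 10^-10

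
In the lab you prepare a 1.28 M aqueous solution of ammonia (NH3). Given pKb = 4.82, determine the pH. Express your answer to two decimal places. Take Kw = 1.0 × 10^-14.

NH3 + H2O ⇌ NH4+ + OH-
Kb = 10^(−4.82) = 1.51 × 10^-5
From the ICE table, Kb = [OH-]²/(1.28 − [OH-]) = 1.51 × 10^-5.
Assume [OH-] ≪ 1.28: [OH-] ≈ √(1.51 × 10^-5 × 1.28) = 4.40 × 10^-3 M
([OH-]/C₀ = 0.34% < 5%, so the approximation holds.)
pOH = 2.36, so pH = 14.00 − pOH = 11.64

pH = 11.64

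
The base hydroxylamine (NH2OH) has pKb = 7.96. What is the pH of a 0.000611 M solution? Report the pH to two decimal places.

NH2OH + H2O ⇌ NH3OH+ + OH-
Kb = 10^(−7.96) = 1.10 × 10^-8
Kb = x²/(0.000611 − x) = 1.10 × 10^-8
Since Kb ≪ C₀, x ≈ √(Kb·C₀) = 2.59 × 10^-6 M.
Check: 0.42% ionized — well under 5%, approximation valid.
pOH = 5.59, so pH = 14.00 − pOH = 8.41

pH = 8.41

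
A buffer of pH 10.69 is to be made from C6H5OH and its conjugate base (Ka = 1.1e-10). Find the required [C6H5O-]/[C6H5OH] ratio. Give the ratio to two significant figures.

ratio = 5.4

pKa = -log(1.1 × 10^-10) = 9.959
pH = pKa + log(r) ⇒ log(r) = 10.69 − 9.959 = +0.731
r = [C6H5O-]/[C6H5OH] = 10^(+0.731) = 5.38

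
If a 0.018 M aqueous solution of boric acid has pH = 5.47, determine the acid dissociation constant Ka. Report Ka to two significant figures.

[H+] = 10^(-5.47) = 3.39 × 10^-6 M
At equilibrium [HA] = 0.018 − 3.39 × 10^-6 = 1.80 × 10^-2 M
Ka = [H+][A-]/[HA] = (3.39 × 10^-6)² / 1.80 × 10^-2 = 6.4 × 10^-10

Ka = 6.4 × 10^-10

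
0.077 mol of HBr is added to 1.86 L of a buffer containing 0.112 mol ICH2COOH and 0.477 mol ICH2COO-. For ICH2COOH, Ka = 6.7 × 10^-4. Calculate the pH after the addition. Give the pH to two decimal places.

Added H+ converts ICH2COO- to ICH2COOH: ICH2COOH → 0.189 mol, ICH2COO- → 0.4 mol.
pKa = −log(6.7 × 10^-4) = 3.174
Henderson–Hasselbalch with mole ratio 0.4/0.189: pH = 3.174 + (+0.326)

pH = 3.50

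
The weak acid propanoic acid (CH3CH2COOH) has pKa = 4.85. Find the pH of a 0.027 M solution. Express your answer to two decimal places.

CH3CH2COOH ⇌ CH3CH2COO- + H+
Ka = 10^(−4.85) = 1.41 × 10^-5
Let x = [H+] at equilibrium. Ka = x²/(0.027 − x).
Since Ka ≪ C₀, x ≈ √(Ka·C₀) = 6.17 × 10^-4 M.
pH = −log[H+] = −log(6.17 × 10^-4) = 3.21

pH = 3.21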